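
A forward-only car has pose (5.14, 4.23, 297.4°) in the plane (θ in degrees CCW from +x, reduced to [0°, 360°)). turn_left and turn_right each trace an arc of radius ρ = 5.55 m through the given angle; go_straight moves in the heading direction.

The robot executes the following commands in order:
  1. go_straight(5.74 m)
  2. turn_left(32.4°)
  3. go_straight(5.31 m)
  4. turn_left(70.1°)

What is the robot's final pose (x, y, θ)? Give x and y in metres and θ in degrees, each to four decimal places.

set_pose: (x, y, θ) = (5.1400, 4.2300, 297.4000°), ρ = 5.55
go_straight(5.74): x += 5.74·cos θ, y += 5.74·sin θ → (7.7815, -0.8661, 297.4000°)
turn_left(32.4°): centre at ρ to the left, rotate +32.4° → (9.9172, -3.1087, 329.8000°)
go_straight(5.31): x += 5.31·cos θ, y += 5.31·sin θ → (14.5065, -5.7797, 329.8000°)
turn_left(70.1°): centre at ρ to the left, rotate +70.1° → (20.8583, -5.2408, 399.9000° ≡ 39.9000°)

(20.8583, -5.2408, 39.9000°)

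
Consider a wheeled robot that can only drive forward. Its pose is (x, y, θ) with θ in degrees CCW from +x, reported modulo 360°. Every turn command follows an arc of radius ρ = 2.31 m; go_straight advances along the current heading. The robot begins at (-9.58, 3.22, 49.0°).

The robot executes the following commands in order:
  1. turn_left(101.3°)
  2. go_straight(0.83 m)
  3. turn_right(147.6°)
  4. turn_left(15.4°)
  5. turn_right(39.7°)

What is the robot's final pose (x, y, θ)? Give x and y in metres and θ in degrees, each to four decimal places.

(-7.6873, 11.5311, 338.4000°)

set_pose: (x, y, θ) = (-9.5800, 3.2200, 49.0000°), ρ = 2.31
turn_left(101.3°): centre at ρ to the left, rotate +101.3° → (-10.1789, 6.7420, 150.3000°)
go_straight(0.83): x += 0.83·cos θ, y += 0.83·sin θ → (-10.8998, 7.1533, 150.3000°)
turn_right(147.6°): centre at ρ to the right, rotate −147.6° → (-9.8641, 11.4672, 2.7000°)
turn_left(15.4°): centre at ρ to the left, rotate +15.4° → (-9.2553, 11.5790, 18.1000°)
turn_right(39.7°): centre at ρ to the right, rotate −39.7° → (-7.6873, 11.5311, -21.6000° ≡ 338.4000°)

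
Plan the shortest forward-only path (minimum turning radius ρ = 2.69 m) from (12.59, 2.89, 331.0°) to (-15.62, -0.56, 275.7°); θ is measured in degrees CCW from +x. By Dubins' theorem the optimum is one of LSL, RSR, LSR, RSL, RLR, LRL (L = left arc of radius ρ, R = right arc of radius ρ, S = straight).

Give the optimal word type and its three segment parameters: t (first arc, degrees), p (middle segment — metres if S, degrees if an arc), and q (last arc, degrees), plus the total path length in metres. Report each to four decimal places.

Let ψ = atan2(Δy, Δx) = atan2(-3.45, -28.21) = -173.0275° be the start→goal bearing.
Normalize: d = |goal − start| / ρ = 28.420179/2.69 = 10.565122, α = (θ_start − ψ) mod 360° = 144.0275° = 2.513754 rad, β = (θ_goal − ψ) mod 360° = 88.7275° = 1.548587 rad.
Common terms: sin α = 0.587397, cos α = -0.809299, sin β = 0.999753, cos β = 0.022207, cos(α−β) = 0.569280, d² = 111.621813. Work in radians in the unit-radius frame; every candidate has L = ρ·(t + p + q).
LSL: p² = 2 + d² − 2cos(α−β) + 2d(sin α − sin β) = 103.770054; p = √p² = 10.186759; φ = atan2(cos β − cos α, d + sin α − sin β) = 0.081717 rad; t = (φ − α) mod 2π = 3.851148 rad, q = (β − φ) mod 2π = 1.466870 rad → L = 2.69·(3.851148 + 10.186759 + 1.466870) = 2.69·15.504777 = 41.707850 m
RSR: p² = 2 + d² − 2cos(α−β) + 2d(sin β − sin α) = 121.196453; p = √p² = 11.008926; φ = atan2(cos α − cos β, d − sin α + sin β) = -0.075602 rad; t = (α − φ) mod 2π = 2.589357 rad, q = (φ − β) mod 2π = 4.658996 rad → L = 2.69·(2.589357 + 11.008926 + 4.658996) = 2.69·18.257278 = 49.112079 m
LSR: p² = d² − 2 + 2cos(α−β) + 2d(sin α + sin β) = 144.297240; p = √p² = 12.012379; φ = atan2(−cos α − cos β, d + sin α + sin β) − atan2(−2, p) = 0.229660 rad; t = (φ − α) mod 2π = 3.999091 rad, q = (φ − β) mod 2π = 4.964258 rad → L = 2.69·(3.999091 + 12.012379 + 4.964258) = 2.69·20.975728 = 56.424709 m
RSL: p² = d² − 2 + 2cos(α−β) − 2d(sin α + sin β) = 77.223503; p = √p² = 8.787690; φ = atan2(cos α + cos β, d − sin α − sin β) − atan2(2, p) = -0.311225 rad; t = (α − φ) mod 2π = 2.824979 rad, q = (β − φ) mod 2π = 1.859812 rad → L = 2.69·(2.824979 + 8.787690 + 1.859812) = 2.69·13.472482 = 36.240977 m
RLR: c = (6 − d² + 2cos(α−β) + 2d(sin α − sin β))/8 = -14.149557, |c| > 1 → infeasible
LRL: c = (6 − d² + 2cos(α−β) − 2d(sin α − sin β))/8 = -11.971257, |c| > 1 → infeasible
Shortest: RSL with L = 36.240977 m ≈ 36.2410 m
Convert RSL to answer units (arcs ×180/π): t = 2.824979·180/π = 161.8594°, p = ρ·p = 2.69·8.787690 = 23.6389 m, q = 1.859812·180/π = 106.5594°, L = 36.2410 m.

RSL: t = 161.8594°, p = 23.6389 m, q = 106.5594°, L = 36.2410 m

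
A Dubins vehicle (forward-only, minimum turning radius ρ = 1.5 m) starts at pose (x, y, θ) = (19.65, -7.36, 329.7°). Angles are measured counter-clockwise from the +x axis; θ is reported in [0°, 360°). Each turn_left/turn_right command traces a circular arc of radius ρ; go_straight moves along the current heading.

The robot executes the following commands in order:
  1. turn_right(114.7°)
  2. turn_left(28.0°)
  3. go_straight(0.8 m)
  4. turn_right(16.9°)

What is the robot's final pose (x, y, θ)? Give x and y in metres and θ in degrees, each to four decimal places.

set_pose: (x, y, θ) = (19.6500, -7.3600, 329.7000°), ρ = 1.5
turn_right(114.7°): centre at ρ to the right, rotate −114.7° → (19.7536, -9.8838, 215.0000°)
turn_left(28.0°): centre at ρ to the left, rotate +28.0° → (19.2774, -10.4316, 243.0000°)
go_straight(0.8): x += 0.8·cos θ, y += 0.8·sin θ → (18.9142, -11.1444, 243.0000°)
turn_right(16.9°): centre at ρ to the right, rotate −16.9° → (18.6586, -11.5035, 226.1000°)

(18.6586, -11.5035, 226.1000°)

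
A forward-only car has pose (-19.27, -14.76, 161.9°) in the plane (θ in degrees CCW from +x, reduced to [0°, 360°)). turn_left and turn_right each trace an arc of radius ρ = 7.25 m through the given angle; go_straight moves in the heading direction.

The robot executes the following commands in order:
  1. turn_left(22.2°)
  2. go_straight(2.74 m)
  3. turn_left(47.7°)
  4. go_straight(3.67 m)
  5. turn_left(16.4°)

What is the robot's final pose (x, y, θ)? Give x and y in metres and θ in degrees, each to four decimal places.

(-33.2565, -22.0388, 248.2000°)

set_pose: (x, y, θ) = (-19.2700, -14.7600, 161.9000°), ρ = 7.25
turn_left(22.2°): centre at ρ to the left, rotate +22.2° → (-22.0408, -14.4198, 184.1000°)
go_straight(2.74): x += 2.74·cos θ, y += 2.74·sin θ → (-24.7737, -14.6157, 184.1000°)
turn_left(47.7°): centre at ρ to the left, rotate +47.7° → (-29.9529, -17.3637, 231.8000°)
go_straight(3.67): x += 3.67·cos θ, y += 3.67·sin θ → (-32.2224, -20.2478, 231.8000°)
turn_left(16.4°): centre at ρ to the left, rotate +16.4° → (-33.2565, -22.0388, 248.2000°)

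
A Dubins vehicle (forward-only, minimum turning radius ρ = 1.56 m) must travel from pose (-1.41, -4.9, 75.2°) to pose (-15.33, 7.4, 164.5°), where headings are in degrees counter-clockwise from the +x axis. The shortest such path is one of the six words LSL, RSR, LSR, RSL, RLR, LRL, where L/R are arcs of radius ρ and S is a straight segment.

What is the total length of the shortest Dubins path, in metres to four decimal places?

Let ψ = atan2(Δy, Δx) = atan2(12.30, -13.92) = 138.5355° be the start→goal bearing.
Normalize: d = |goal − start| / ρ = 18.575694/1.56 = 11.907496, α = (θ_start − ψ) mod 360° = 296.6645° = 5.177772 rad, β = (θ_goal − ψ) mod 360° = 25.9645° = 0.453166 rad.
Common terms: sin α = -0.893650, cos α = 0.448765, sin β = 0.437814, cos β = 0.899066, cos(α−β) = 0.012217, d² = 141.788462. Work in radians in the unit-radius frame; every candidate has L = ρ·(t + p + q).
LSL: p² = 2 + d² − 2cos(α−β) + 2d(sin α − sin β) = 112.055232; p = √p² = 10.585614; φ = atan2(cos β − cos α, d + sin α − sin β) = 0.042552 rad; t = (φ − α) mod 2π = 1.147965 rad, q = (β − φ) mod 2π = 0.410614 rad → L = 1.56·(1.147965 + 10.585614 + 0.410614) = 1.56·12.144193 = 18.944942 m
RSR: p² = 2 + d² − 2cos(α−β) + 2d(sin β − sin α) = 175.472823; p = √p² = 13.246616; φ = atan2(cos α − cos β, d − sin α + sin β) = -0.034000 rad; t = (α − φ) mod 2π = 5.211772 rad, q = (φ − β) mod 2π = 5.796019 rad → L = 1.56·(5.211772 + 13.246616 + 5.796019) = 1.56·24.254407 = 37.836875 m
LSR: p² = d² − 2 + 2cos(α−β) + 2d(sin α + sin β) = 128.957167; p = √p² = 11.355931; φ = atan2(−cos α − cos β, d + sin α + sin β) − atan2(−2, p) = 0.057173 rad; t = (φ − α) mod 2π = 1.162587 rad, q = (φ − β) mod 2π = 5.887193 rad → L = 1.56·(1.162587 + 11.355931 + 5.887193) = 1.56·18.405710 = 28.712908 m
RSL: p² = d² − 2 + 2cos(α−β) − 2d(sin α + sin β) = 150.668624; p = √p² = 12.274715; φ = atan2(cos α + cos β, d − sin α − sin β) − atan2(2, p) = -0.052928 rad; t = (α − φ) mod 2π = 5.230700 rad, q = (β − φ) mod 2π = 0.506093 rad → L = 1.56·(5.230700 + 12.274715 + 0.506093) = 1.56·18.011508 = 28.097952 m
RLR: c = (6 − d² + 2cos(α−β) + 2d(sin α − sin β))/8 = -20.934103, |c| > 1 → infeasible
LRL: c = (6 − d² + 2cos(α−β) − 2d(sin α − sin β))/8 = -13.006904, |c| > 1 → infeasible
Shortest: LSL with L = 18.944942 m ≈ 18.9449 m

18.9449 m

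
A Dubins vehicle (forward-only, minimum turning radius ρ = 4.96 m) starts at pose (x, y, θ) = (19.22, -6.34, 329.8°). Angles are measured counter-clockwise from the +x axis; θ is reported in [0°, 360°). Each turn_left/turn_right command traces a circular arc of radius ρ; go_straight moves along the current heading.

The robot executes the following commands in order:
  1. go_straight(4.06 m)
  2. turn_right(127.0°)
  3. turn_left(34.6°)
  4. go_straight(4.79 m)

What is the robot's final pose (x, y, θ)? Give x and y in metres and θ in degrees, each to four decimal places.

set_pose: (x, y, θ) = (19.2200, -6.3400, 329.8000°), ρ = 4.96
go_straight(4.06): x += 4.06·cos θ, y += 4.06·sin θ → (22.7290, -8.3823, 329.8000°)
turn_right(127.0°): centre at ρ to the right, rotate −127.0° → (22.1561, -17.2415, 202.8000°)
turn_left(34.6°): centre at ρ to the left, rotate +34.6° → (19.8996, -19.1416, 237.4000°)
go_straight(4.79): x += 4.79·cos θ, y += 4.79·sin θ → (17.3189, -23.1770, 237.4000°)

(17.3189, -23.1770, 237.4000°)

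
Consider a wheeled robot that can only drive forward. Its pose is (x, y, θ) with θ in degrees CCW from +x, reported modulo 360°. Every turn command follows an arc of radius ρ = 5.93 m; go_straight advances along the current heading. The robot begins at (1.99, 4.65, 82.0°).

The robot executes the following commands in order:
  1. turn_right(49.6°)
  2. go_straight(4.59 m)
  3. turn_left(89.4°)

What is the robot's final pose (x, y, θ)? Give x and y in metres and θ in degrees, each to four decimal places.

set_pose: (x, y, θ) = (1.9900, 4.6500, 82.0000°), ρ = 5.93
turn_right(49.6°): centre at ρ to the right, rotate −49.6° → (4.6848, 8.8316, 32.4000°)
go_straight(4.59): x += 4.59·cos θ, y += 4.59·sin θ → (8.5603, 11.2910, 32.4000°)
turn_left(89.4°): centre at ρ to the left, rotate +89.4° → (10.4227, 19.4227, 121.8000°)

(10.4227, 19.4227, 121.8000°)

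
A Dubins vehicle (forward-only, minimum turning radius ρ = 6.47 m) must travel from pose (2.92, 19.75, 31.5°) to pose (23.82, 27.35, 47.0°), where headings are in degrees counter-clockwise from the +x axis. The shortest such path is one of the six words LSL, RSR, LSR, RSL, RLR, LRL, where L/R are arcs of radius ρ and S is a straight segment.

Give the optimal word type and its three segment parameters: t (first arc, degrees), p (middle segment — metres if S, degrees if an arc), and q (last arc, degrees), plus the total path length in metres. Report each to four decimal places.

RSL: t = 14.2217°, p = 17.4169 m, q = 29.7217°, L = 22.3791 m

Let ψ = atan2(Δy, Δx) = atan2(7.60, 20.90) = 19.9831° be the start→goal bearing.
Normalize: d = |goal − start| / ρ = 22.238930/6.47 = 3.437238, α = (θ_start − ψ) mod 360° = 11.5169° = 0.201008 rad, β = (θ_goal − ψ) mod 360° = 27.0169° = 0.471534 rad.
Common terms: sin α = 0.199657, cos α = 0.979866, sin β = 0.454253, cos β = 0.890873, cos(α−β) = 0.963630, d² = 11.814605. Work in radians in the unit-radius frame; every candidate has L = ρ·(t + p + q).
LSL: p² = 2 + d² − 2cos(α−β) + 2d(sin α − sin β) = 10.137128; p = √p² = 3.183886; φ = atan2(cos β − cos α, d + sin α − sin β) = -0.027955 rad; t = (φ − α) mod 2π = 6.054223 rad, q = (β − φ) mod 2π = 0.499489 rad → L = 6.47·(6.054223 + 3.183886 + 0.499489) = 6.47·9.737597 = 63.002252 m
RSR: p² = 2 + d² − 2cos(α−β) + 2d(sin β − sin α) = 13.637561; p = √p² = 3.692907; φ = atan2(cos α − cos β, d − sin α + sin β) = 0.024101 rad; t = (α − φ) mod 2π = 0.176907 rad, q = (φ − β) mod 2π = 5.835752 rad → L = 6.47·(0.176907 + 3.692907 + 5.835752) = 6.47·9.705566 = 62.795012 m
LSR: p² = d² − 2 + 2cos(α−β) + 2d(sin α + sin β) = 16.237155; p = √p² = 4.029535; φ = atan2(−cos α − cos β, d + sin α + sin β) − atan2(−2, p) = 0.031832 rad; t = (φ − α) mod 2π = 6.114010 rad, q = (φ − β) mod 2π = 5.843484 rad → L = 6.47·(6.114010 + 4.029535 + 5.843484) = 6.47·15.987029 = 103.436080 m
RSL: p² = d² − 2 + 2cos(α−β) − 2d(sin α + sin β) = 7.246577; p = √p² = 2.691947; φ = atan2(cos α + cos β, d − sin α − sin β) − atan2(2, p) = -0.047208 rad; t = (α − φ) mod 2π = 0.248215 rad, q = (β − φ) mod 2π = 0.518741 rad → L = 6.47·(0.248215 + 2.691947 + 0.518741) = 6.47·3.458904 = 22.379106 m
RLR: c = (6 − d² + 2cos(α−β) + 2d(sin α − sin β))/8 = -0.704695; p = 2π − arccos c = 3.930396 rad; φ = atan2(cos α − cos β, d − sin α + sin β) = 0.024101 rad; t = (α − φ + p/2) mod 2π = 2.142105 rad, q = (α − β − t + p) mod 2π = 1.517765 rad → L = 6.47·(2.142105 + 3.930396 + 1.517765) = 6.47·7.590265 = 49.109017 m
LRL: c = (6 − d² + 2cos(α−β) − 2d(sin α − sin β))/8 = -0.267141; p = 2π − arccos c = 4.441964 rad; φ = atan2(cos β − cos α, d + sin α − sin β) = -0.027955 rad; t = (φ − α + p/2) mod 2π = 1.992020 rad, q = (β − α − t + p) mod 2π = 2.720471 rad → L = 6.47·(1.992020 + 4.441964 + 2.720471) = 6.47·9.154454 = 59.229318 m
Shortest: RSL with L = 22.379106 m ≈ 22.3791 m
Convert RSL to answer units (arcs ×180/π): t = 0.248215·180/π = 14.2217°, p = ρ·p = 6.47·2.691947 = 17.4169 m, q = 0.518741·180/π = 29.7217°, L = 22.3791 m.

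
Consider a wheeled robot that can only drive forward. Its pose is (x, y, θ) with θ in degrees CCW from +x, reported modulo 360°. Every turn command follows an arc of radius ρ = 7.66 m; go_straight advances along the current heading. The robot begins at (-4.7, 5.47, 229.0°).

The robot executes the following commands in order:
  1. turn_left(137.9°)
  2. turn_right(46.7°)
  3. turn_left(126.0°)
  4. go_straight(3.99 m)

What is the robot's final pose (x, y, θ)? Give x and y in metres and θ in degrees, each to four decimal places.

(20.6356, 0.4792, 86.2000°)

set_pose: (x, y, θ) = (-4.7000, 5.4700, 229.0000°), ρ = 7.66
turn_left(137.9°): centre at ρ to the left, rotate +137.9° → (2.0013, -7.1599, 366.9000° ≡ 6.9000°)
turn_right(46.7°): centre at ρ to the right, rotate −46.7° → (7.8248, -8.8794, -39.8000° ≡ 320.2000°)
turn_left(126.0°): centre at ρ to the left, rotate +126.0° → (20.3712, -3.5020, 446.2000° ≡ 86.2000°)
go_straight(3.99): x += 3.99·cos θ, y += 3.99·sin θ → (20.6356, 0.4792, 86.2000°)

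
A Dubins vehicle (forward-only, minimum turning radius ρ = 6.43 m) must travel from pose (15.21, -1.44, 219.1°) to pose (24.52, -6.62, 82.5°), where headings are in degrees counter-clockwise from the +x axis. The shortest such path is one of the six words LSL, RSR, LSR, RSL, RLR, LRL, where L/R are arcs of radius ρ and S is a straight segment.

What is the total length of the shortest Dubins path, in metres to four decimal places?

28.1246 m

Let ψ = atan2(Δy, Δx) = atan2(-5.18, 9.31) = -29.0912° be the start→goal bearing.
Normalize: d = |goal − start| / ρ = 10.654037/6.43 = 1.656926, α = (θ_start − ψ) mod 360° = 248.1912° = 4.331753 rad, β = (θ_goal − ψ) mod 360° = 111.5912° = 1.947633 rad.
Common terms: sin α = -0.928429, cos α = -0.371511, sin β = 0.929833, cos β = -0.367981, cos(α−β) = -0.726575, d² = 2.745405. Work in radians in the unit-radius frame; every candidate has L = ρ·(t + p + q).
LSL: p² = 2 + d² − 2cos(α−β) + 2d(sin α − sin β) = 0.040548; p = √p² = 0.201366; φ = atan2(cos β − cos α, d + sin α − sin β) = 3.124063 rad; t = (φ − α) mod 2π = 5.075495 rad, q = (β − φ) mod 2π = 5.106756 rad → L = 6.43·(5.075495 + 0.201366 + 5.106756) = 6.43·10.383617 = 66.766658 m
RSR: p² = 2 + d² − 2cos(α−β) + 2d(sin β − sin α) = 12.356561; p = √p² = 3.515190; φ = atan2(cos α − cos β, d − sin α + sin β) = -0.001004 rad; t = (α − φ) mod 2π = 4.332757 rad, q = (φ − β) mod 2π = 4.334548 rad → L = 6.43·(4.332757 + 3.515190 + 4.334548) = 6.43·12.182495 = 78.333443 m
LSR: p² = d² − 2 + 2cos(α−β) + 2d(sin α + sin β) = -0.703089 < 0 → infeasible
RSL: p² = d² − 2 + 2cos(α−β) − 2d(sin α + sin β) = -0.712399 < 0 → infeasible
RLR: c = (6 − d² + 2cos(α−β) + 2d(sin α − sin β))/8 = -0.544570; p = 2π − arccos c = 4.136513 rad; φ = atan2(cos α − cos β, d − sin α + sin β) = -0.001004 rad; t = (α − φ + p/2) mod 2π = 0.117828 rad, q = (α − β − t + p) mod 2π = 0.119619 rad → L = 6.43·(0.117828 + 4.136513 + 0.119619) = 6.43·4.373960 = 28.124560 m
LRL: c = (6 − d² + 2cos(α−β) − 2d(sin α − sin β))/8 = 0.994931; p = 2π − arccos c = 6.182460 rad; φ = atan2(cos β − cos α, d + sin α − sin β) = 3.124063 rad; t = (φ − α + p/2) mod 2π = 1.883540 rad, q = (β − α − t + p) mod 2π = 1.914800 rad → L = 6.43·(1.883540 + 6.182460 + 1.914800) = 6.43·9.980799 = 64.176540 m
Shortest: RLR with L = 28.124560 m ≈ 28.1246 m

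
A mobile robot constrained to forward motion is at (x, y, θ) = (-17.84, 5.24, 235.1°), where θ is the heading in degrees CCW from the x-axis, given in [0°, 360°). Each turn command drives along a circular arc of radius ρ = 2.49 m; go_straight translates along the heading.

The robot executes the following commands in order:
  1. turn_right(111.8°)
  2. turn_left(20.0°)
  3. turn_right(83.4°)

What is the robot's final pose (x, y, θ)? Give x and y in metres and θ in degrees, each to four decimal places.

set_pose: (x, y, θ) = (-17.8400, 5.2400, 235.1000°), ρ = 2.49
turn_right(111.8°): centre at ρ to the right, rotate −111.8° → (-21.9633, 5.2976, 123.3000°)
turn_left(20.0°): centre at ρ to the left, rotate +20.0° → (-22.5564, 5.9269, 143.3000°)
turn_right(83.4°): centre at ρ to the right, rotate −83.4° → (-23.2226, 9.1721, 59.9000°)

(-23.2226, 9.1721, 59.9000°)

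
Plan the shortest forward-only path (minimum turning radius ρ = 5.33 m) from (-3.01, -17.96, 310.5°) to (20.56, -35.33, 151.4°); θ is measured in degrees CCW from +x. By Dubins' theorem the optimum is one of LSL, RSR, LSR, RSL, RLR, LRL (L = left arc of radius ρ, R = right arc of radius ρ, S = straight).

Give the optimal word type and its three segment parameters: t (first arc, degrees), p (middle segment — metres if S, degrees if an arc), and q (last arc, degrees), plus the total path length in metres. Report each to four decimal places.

Let ψ = atan2(Δy, Δx) = atan2(-17.37, 23.57) = -36.3885° be the start→goal bearing.
Normalize: d = |goal − start| / ρ = 29.279033/5.33 = 5.493252, α = (θ_start − ψ) mod 360° = 346.8885° = 6.054346 rad, β = (θ_goal − ψ) mod 360° = 187.7885° = 3.277528 rad.
Common terms: sin α = -0.226847, cos α = 0.973930, sin β = -0.135517, cos β = -0.990775, cos(α−β) = -0.934204, d² = 30.175818. Work in radians in the unit-radius frame; every candidate has L = ρ·(t + p + q).
LSL: p² = 2 + d² − 2cos(α−β) + 2d(sin α − sin β) = 33.040828; p = √p² = 5.748115; φ = atan2(cos β − cos α, d + sin α − sin β) = -0.348832 rad; t = (φ − α) mod 2π = 6.163193 rad, q = (β − φ) mod 2π = 3.626359 rad → L = 5.33·(6.163193 + 5.748115 + 3.626359) = 5.33·15.537667 = 82.815765 m
RSR: p² = 2 + d² − 2cos(α−β) + 2d(sin β − sin α) = 35.047626; p = √p² = 5.920104; φ = atan2(cos α − cos β, d − sin α + sin β) = 0.338285 rad; t = (α − φ) mod 2π = 5.716061 rad, q = (φ − β) mod 2π = 3.343943 rad → L = 5.33·(5.716061 + 5.920104 + 3.343943) = 5.33·14.980108 = 79.843974 m
LSR: p² = d² − 2 + 2cos(α−β) + 2d(sin α + sin β) = 22.326301; p = √p² = 4.725072; φ = atan2(−cos α − cos β, d + sin α + sin β) − atan2(−2, p) = 0.403691 rad; t = (φ − α) mod 2π = 0.632530 rad, q = (φ − β) mod 2π = 3.409349 rad → L = 5.33·(0.632530 + 4.725072 + 3.409349) = 5.33·8.766950 = 46.727842 m
RSL: p² = d² − 2 + 2cos(α−β) − 2d(sin α + sin β) = 30.288517; p = √p² = 5.503500; φ = atan2(cos α + cos β, d − sin α − sin β) − atan2(2, p) = -0.351443 rad; t = (α − φ) mod 2π = 0.122604 rad, q = (β − φ) mod 2π = 3.628971 rad → L = 5.33·(0.122604 + 5.503500 + 3.628971) = 5.33·9.255076 = 49.329554 m
RLR: c = (6 − d² + 2cos(α−β) + 2d(sin α − sin β))/8 = -3.380953, |c| > 1 → infeasible
LRL: c = (6 − d² + 2cos(α−β) − 2d(sin α − sin β))/8 = -3.130103, |c| > 1 → infeasible
Shortest: LSR with L = 46.727842 m ≈ 46.7278 m
Convert LSR to answer units (arcs ×180/π): t = 0.632530·180/π = 36.2413°, p = ρ·p = 5.33·4.725072 = 25.1846 m, q = 3.409349·180/π = 195.3413°, L = 46.7278 m.

LSR: t = 36.2413°, p = 25.1846 m, q = 195.3413°, L = 46.7278 m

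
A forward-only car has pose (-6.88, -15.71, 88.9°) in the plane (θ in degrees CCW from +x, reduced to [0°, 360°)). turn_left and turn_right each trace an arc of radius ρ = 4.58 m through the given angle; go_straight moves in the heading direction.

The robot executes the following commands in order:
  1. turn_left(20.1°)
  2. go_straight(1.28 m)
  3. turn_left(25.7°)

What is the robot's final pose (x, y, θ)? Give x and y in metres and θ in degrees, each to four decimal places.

(-8.6204, -11.1903, 134.7000°)

set_pose: (x, y, θ) = (-6.8800, -15.7100, 88.9000°), ρ = 4.58
turn_left(20.1°): centre at ρ to the left, rotate +20.1° → (-7.1287, -14.1310, 109.0000°)
go_straight(1.28): x += 1.28·cos θ, y += 1.28·sin θ → (-7.5454, -12.9207, 109.0000°)
turn_left(25.7°): centre at ρ to the left, rotate +25.7° → (-8.6204, -11.1903, 134.7000°)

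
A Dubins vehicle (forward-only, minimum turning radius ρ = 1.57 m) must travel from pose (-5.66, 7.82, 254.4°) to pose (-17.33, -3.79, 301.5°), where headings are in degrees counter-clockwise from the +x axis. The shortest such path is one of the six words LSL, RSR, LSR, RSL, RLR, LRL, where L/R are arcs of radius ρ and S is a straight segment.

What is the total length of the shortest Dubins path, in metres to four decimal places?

Let ψ = atan2(Δy, Δx) = atan2(-11.61, -11.67) = -135.1477° be the start→goal bearing.
Normalize: d = |goal − start| / ρ = 16.461501/1.57 = 10.485032, α = (θ_start − ψ) mod 360° = 29.5477° = 0.515704 rad, β = (θ_goal − ψ) mod 360° = 76.6477° = 1.337754 rad.
Common terms: sin α = 0.493148, cos α = 0.869946, sin β = 0.972968, cos β = 0.230938, cos(α−β) = 0.680721, d² = 109.935900. Work in radians in the unit-radius frame; every candidate has L = ρ·(t + p + q).
LSL: p² = 2 + d² − 2cos(α−β) + 2d(sin α − sin β) = 100.512584; p = √p² = 10.025596; φ = atan2(cos β − cos α, d + sin α − sin β) = -0.063781 rad; t = (φ − α) mod 2π = 5.703700 rad, q = (β − φ) mod 2π = 1.401535 rad → L = 1.57·(5.703700 + 10.025596 + 1.401535) = 1.57·17.130832 = 26.895406 m
RSR: p² = 2 + d² − 2cos(α−β) + 2d(sin β − sin α) = 120.636332; p = √p² = 10.983457; φ = atan2(cos α − cos β, d − sin α + sin β) = 0.058212 rad; t = (α − φ) mod 2π = 0.457492 rad, q = (φ − β) mod 2π = 5.003643 rad → L = 1.57·(0.457492 + 10.983457 + 5.003643) = 1.57·16.444592 = 25.818010 m
LSR: p² = d² − 2 + 2cos(α−β) + 2d(sin α + sin β) = 140.041886; p = √p² = 11.833929; φ = atan2(−cos α − cos β, d + sin α + sin β) − atan2(−2, p) = 0.075567 rad; t = (φ − α) mod 2π = 5.843049 rad, q = (φ − β) mod 2π = 5.020998 rad → L = 1.57·(5.843049 + 11.833929 + 5.020998) = 1.57·22.697976 = 35.635823 m
RSL: p² = d² − 2 + 2cos(α−β) − 2d(sin α + sin β) = 78.552798; p = √p² = 8.863002; φ = atan2(cos α + cos β, d − sin α − sin β) − atan2(2, p) = -0.100477 rad; t = (α − φ) mod 2π = 0.616181 rad, q = (β − φ) mod 2π = 1.438231 rad → L = 1.57·(0.616181 + 8.863002 + 1.438231) = 1.57·10.917414 = 17.140339 m
RLR: c = (6 − d² + 2cos(α−β) + 2d(sin α − sin β))/8 = -14.079542, |c| > 1 → infeasible
LRL: c = (6 − d² + 2cos(α−β) − 2d(sin α − sin β))/8 = -11.564073, |c| > 1 → infeasible
Shortest: RSL with L = 17.140339 m ≈ 17.1403 m

17.1403 m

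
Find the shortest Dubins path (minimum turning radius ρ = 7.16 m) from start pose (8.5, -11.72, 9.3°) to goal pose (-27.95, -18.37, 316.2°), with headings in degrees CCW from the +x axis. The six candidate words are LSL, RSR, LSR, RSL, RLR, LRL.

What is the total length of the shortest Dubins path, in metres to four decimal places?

69.8704 m

Let ψ = atan2(Δy, Δx) = atan2(-6.65, -36.45) = -169.6606° be the start→goal bearing.
Normalize: d = |goal − start| / ρ = 37.051653/7.16 = 5.174812, α = (θ_start − ψ) mod 360° = 178.9606° = 3.123451 rad, β = (θ_goal − ψ) mod 360° = 125.8606° = 2.196681 rad.
Common terms: sin α = 0.018140, cos α = -0.999835, sin β = 0.810445, cos β = -0.585815, cos(α−β) = 0.600420, d² = 26.778678. Work in radians in the unit-radius frame; every candidate has L = ρ·(t + p + q).
LSL: p² = 2 + d² − 2cos(α−β) + 2d(sin α − sin β) = 19.377784; p = √p² = 4.402020; φ = atan2(cos β − cos α, d + sin α − sin β) = 0.094192 rad; t = (φ − α) mod 2π = 3.253926 rad, q = (β − φ) mod 2π = 2.102490 rad → L = 7.16·(3.253926 + 4.402020 + 2.102490) = 7.16·9.758436 = 69.870401 m
RSR: p² = 2 + d² − 2cos(α−β) + 2d(sin β − sin α) = 35.777892; p = √p² = 5.981462; φ = atan2(cos α − cos β, d − sin α + sin β) = -0.069273 rad; t = (α − φ) mod 2π = 3.192724 rad, q = (φ − β) mod 2π = 4.017231 rad → L = 7.16·(3.192724 + 5.981462 + 4.017231) = 7.16·13.191417 = 94.450549 m
LSR: p² = d² − 2 + 2cos(α−β) + 2d(sin α + sin β) = 34.555065; p = √p² = 5.878356; φ = atan2(−cos α − cos β, d + sin α + sin β) − atan2(−2, p) = 0.586174 rad; t = (φ − α) mod 2π = 3.745908 rad, q = (φ − β) mod 2π = 4.672678 rad → L = 7.16·(3.745908 + 5.878356 + 4.672678) = 7.16·14.296942 = 102.366104 m
RSL: p² = d² − 2 + 2cos(α−β) − 2d(sin α + sin β) = 17.403972; p = √p² = 4.171807; φ = atan2(cos α + cos β, d − sin α − sin β) − atan2(2, p) = -0.796867 rad; t = (α − φ) mod 2π = 3.920319 rad, q = (β − φ) mod 2π = 2.993549 rad → L = 7.16·(3.920319 + 4.171807 + 2.993549) = 7.16·11.085674 = 79.373428 m
RLR: c = (6 − d² + 2cos(α−β) + 2d(sin α − sin β))/8 = -3.472236, |c| > 1 → infeasible
LRL: c = (6 − d² + 2cos(α−β) − 2d(sin α − sin β))/8 = -1.422223, |c| > 1 → infeasible
Shortest: LSL with L = 69.870401 m ≈ 69.8704 m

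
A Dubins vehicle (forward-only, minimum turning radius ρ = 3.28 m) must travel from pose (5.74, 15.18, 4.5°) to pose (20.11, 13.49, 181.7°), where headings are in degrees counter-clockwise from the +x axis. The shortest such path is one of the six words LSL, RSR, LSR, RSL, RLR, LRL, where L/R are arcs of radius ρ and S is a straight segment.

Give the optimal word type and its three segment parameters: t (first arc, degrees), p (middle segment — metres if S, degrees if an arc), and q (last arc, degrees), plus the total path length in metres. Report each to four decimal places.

LSR: t = 15.5460°, p = 13.0735 m, q = 198.3460°, L = 25.3181 m

Let ψ = atan2(Δy, Δx) = atan2(-1.69, 14.37) = -6.7075° be the start→goal bearing.
Normalize: d = |goal − start| / ρ = 14.469036/3.28 = 4.411291, α = (θ_start − ψ) mod 360° = 11.2075° = 0.195608 rad, β = (θ_goal − ψ) mod 360° = 188.4075° = 3.288332 rad.
Common terms: sin α = 0.194363, cos α = 0.980930, sin β = -0.146213, cos β = -0.989253, cos(α−β) = -0.998806, d² = 19.459492. Work in radians in the unit-radius frame; every candidate has L = ρ·(t + p + q).
LSL: p² = 2 + d² − 2cos(α−β) + 2d(sin α − sin β) = 26.461865; p = √p² = 5.144110; φ = atan2(cos β − cos α, d + sin α − sin β) = -0.393039 rad; t = (φ − α) mod 2π = 5.694538 rad, q = (β − φ) mod 2π = 3.681371 rad → L = 3.28·(5.694538 + 5.144110 + 3.681371) = 3.28·14.520018 = 47.625661 m
RSR: p² = 2 + d² − 2cos(α−β) + 2d(sin β − sin α) = 20.452344; p = √p² = 4.522427; φ = atan2(cos α − cos β, d − sin α + sin β) = 0.450757 rad; t = (α − φ) mod 2π = 6.028036 rad, q = (φ − β) mod 2π = 3.445611 rad → L = 3.28·(6.028036 + 4.522427 + 3.445611) = 3.28·13.996074 = 45.907122 m
LSR: p² = d² − 2 + 2cos(α−β) + 2d(sin α + sin β) = 15.886689; p = √p² = 3.985811; φ = atan2(−cos α − cos β, d + sin α + sin β) − atan2(−2, p) = 0.466937 rad; t = (φ − α) mod 2π = 0.271329 rad, q = (φ − β) mod 2π = 3.461791 rad → L = 3.28·(0.271329 + 3.985811 + 3.461791) = 3.28·7.718931 = 25.318092 m
RSL: p² = d² − 2 + 2cos(α−β) − 2d(sin α + sin β) = 15.037070; p = √p² = 3.877766; φ = atan2(cos α + cos β, d − sin α − sin β) − atan2(2, p) = -0.478084 rad; t = (α − φ) mod 2π = 0.673693 rad, q = (β − φ) mod 2π = 3.766416 rad → L = 3.28·(0.673693 + 3.877766 + 3.766416) = 3.28·8.317875 = 27.282629 m
RLR: c = (6 − d² + 2cos(α−β) + 2d(sin α − sin β))/8 = -1.556543, |c| > 1 → infeasible
LRL: c = (6 − d² + 2cos(α−β) − 2d(sin α − sin β))/8 = -2.307733, |c| > 1 → infeasible
Shortest: LSR with L = 25.318092 m ≈ 25.3181 m
Convert LSR to answer units (arcs ×180/π): t = 0.271329·180/π = 15.5460°, p = ρ·p = 3.28·3.985811 = 13.0735 m, q = 3.461791·180/π = 198.3460°, L = 25.3181 m.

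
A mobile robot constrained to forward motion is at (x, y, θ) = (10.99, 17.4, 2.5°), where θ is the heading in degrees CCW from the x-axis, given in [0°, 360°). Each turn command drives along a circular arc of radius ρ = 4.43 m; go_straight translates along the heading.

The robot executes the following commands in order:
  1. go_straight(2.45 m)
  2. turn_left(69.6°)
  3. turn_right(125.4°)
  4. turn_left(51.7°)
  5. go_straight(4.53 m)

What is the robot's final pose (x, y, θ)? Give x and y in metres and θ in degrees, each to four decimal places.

(33.1838, 19.9497, 358.4000°)

set_pose: (x, y, θ) = (10.9900, 17.4000, 2.5000°), ρ = 4.43
go_straight(2.45): x += 2.45·cos θ, y += 2.45·sin θ → (13.4377, 17.5069, 2.5000°)
turn_left(69.6°): centre at ρ to the left, rotate +69.6° → (17.4600, 20.5711, 72.1000°)
turn_right(125.4°): centre at ρ to the right, rotate −125.4° → (25.2274, 21.8570, -53.3000° ≡ 306.7000°)
turn_left(51.7°): centre at ρ to the left, rotate +51.7° → (28.6556, 20.0762, 358.4000°)
go_straight(4.53): x += 4.53·cos θ, y += 4.53·sin θ → (33.1838, 19.9497, 358.4000°)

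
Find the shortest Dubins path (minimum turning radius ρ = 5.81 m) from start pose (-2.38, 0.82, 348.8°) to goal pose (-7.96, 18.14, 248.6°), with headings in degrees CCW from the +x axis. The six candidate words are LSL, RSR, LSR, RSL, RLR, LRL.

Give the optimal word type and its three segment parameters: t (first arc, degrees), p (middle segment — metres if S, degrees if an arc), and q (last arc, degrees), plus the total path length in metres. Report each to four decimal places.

Let ψ = atan2(Δy, Δx) = atan2(17.32, -5.58) = 107.8574° be the start→goal bearing.
Normalize: d = |goal − start| / ρ = 18.196670/5.81 = 3.131957, α = (θ_start − ψ) mod 360° = 240.9426° = 4.205241 rad, β = (θ_goal − ψ) mod 360° = 140.7426° = 2.456421 rad.
Common terms: sin α = -0.874133, cos α = -0.485686, sin β = 0.632806, cos β = -0.774311, cos(α−β) = -0.177085, d² = 9.809154. Work in radians in the unit-radius frame; every candidate has L = ρ·(t + p + q).
LSL: p² = 2 + d² − 2cos(α−β) + 2d(sin α − sin β) = 2.723987; p = √p² = 1.650451; φ = atan2(cos β − cos α, d + sin α − sin β) = -0.175780 rad; t = (φ − α) mod 2π = 1.902164 rad, q = (β − φ) mod 2π = 2.632201 rad → L = 5.81·(1.902164 + 1.650451 + 2.632201) = 5.81·6.184816 = 35.933781 m
RSR: p² = 2 + d² − 2cos(α−β) + 2d(sin β − sin α) = 21.602661; p = √p² = 4.647866; φ = atan2(cos α − cos β, d − sin α + sin β) = 0.062138 rad; t = (α − φ) mod 2π = 4.143103 rad, q = (φ − β) mod 2π = 3.888902 rad → L = 5.81·(4.143103 + 4.647866 + 3.888902) = 5.81·12.679871 = 73.670053 m
LSR: p² = d² − 2 + 2cos(α−β) + 2d(sin α + sin β) = 5.943330; p = √p² = 2.437895; φ = atan2(−cos α − cos β, d + sin α + sin β) − atan2(−2, p) = 1.098103 rad; t = (φ − α) mod 2π = 3.176047 rad, q = (φ − β) mod 2π = 4.924867 rad → L = 5.81·(3.176047 + 2.437895 + 4.924867) = 5.81·10.538809 = 61.230481 m
RSL: p² = d² − 2 + 2cos(α−β) − 2d(sin α + sin β) = 8.966640; p = √p² = 2.994435; φ = atan2(cos α + cos β, d − sin α − sin β) − atan2(2, p) = -0.946334 rad; t = (α − φ) mod 2π = 5.151575 rad, q = (β − φ) mod 2π = 3.402756 rad → L = 5.81·(5.151575 + 2.994435 + 3.402756) = 5.81·11.548766 = 67.098330 m
RLR: c = (6 − d² + 2cos(α−β) + 2d(sin α − sin β))/8 = -1.700333, |c| > 1 → infeasible
LRL: c = (6 − d² + 2cos(α−β) − 2d(sin α − sin β))/8 = 0.659502; p = 2π − arccos c = 5.432544 rad; φ = atan2(cos β − cos α, d + sin α − sin β) = -0.175780 rad; t = (φ − α + p/2) mod 2π = 4.618436 rad, q = (β − α − t + p) mod 2π = 5.348474 rad → L = 5.81·(4.618436 + 5.432544 + 5.348474) = 5.81·15.399454 = 89.470830 m
Shortest: LSL with L = 35.933781 m ≈ 35.9338 m
Convert LSL to answer units (arcs ×180/π): t = 1.902164·180/π = 108.9860°, p = ρ·p = 5.81·1.650451 = 9.5891 m, q = 2.632201·180/π = 150.8140°, L = 35.9338 m.

LSL: t = 108.9860°, p = 9.5891 m, q = 150.8140°, L = 35.9338 m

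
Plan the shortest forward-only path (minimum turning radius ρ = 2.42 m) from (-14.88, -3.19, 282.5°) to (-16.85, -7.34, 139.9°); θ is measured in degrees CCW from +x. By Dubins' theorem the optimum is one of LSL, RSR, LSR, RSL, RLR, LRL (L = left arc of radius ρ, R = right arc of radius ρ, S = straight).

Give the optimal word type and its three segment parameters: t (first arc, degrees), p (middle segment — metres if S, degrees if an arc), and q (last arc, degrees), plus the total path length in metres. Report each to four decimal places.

LRL: t = 60.1672°, p = 229.4929°, q = 26.7258°, L = 13.3632 m

Let ψ = atan2(Δy, Δx) = atan2(-4.15, -1.97) = -115.3936° be the start→goal bearing.
Normalize: d = |goal − start| / ρ = 4.593844/2.42 = 1.898283, α = (θ_start − ψ) mod 360° = 37.8936° = 0.661369 rad, β = (θ_goal − ψ) mod 360° = 255.2936° = 4.455715 rad.
Common terms: sin α = 0.614198, cos α = 0.789152, sin β = -0.967240, cos β = -0.253865, cos(α−β) = -0.794415, d² = 3.603477. Work in radians in the unit-radius frame; every candidate has L = ρ·(t + p + q).
LSL: p² = 2 + d² − 2cos(α−β) + 2d(sin α − sin β) = 13.196335; p = √p² = 3.632676; φ = atan2(cos β − cos α, d + sin α − sin β) = -0.291220 rad; t = (φ − α) mod 2π = 5.330597 rad, q = (β − φ) mod 2π = 4.746934 rad → L = 2.42·(5.330597 + 3.632676 + 4.746934) = 2.42·13.710207 = 33.178701 m
RSR: p² = 2 + d² − 2cos(α−β) + 2d(sin β − sin α) = 1.188277; p = √p² = 1.090081; φ = atan2(cos α − cos β, d − sin α + sin β) = 1.275877 rad; t = (α − φ) mod 2π = 5.668677 rad, q = (φ − β) mod 2π = 3.103348 rad → L = 2.42·(5.668677 + 1.090081 + 3.103348) = 2.42·9.862106 = 23.866296 m
LSR: p² = d² − 2 + 2cos(α−β) + 2d(sin α + sin β) = -1.325700 < 0 → infeasible
RSL: p² = d² − 2 + 2cos(α−β) − 2d(sin α + sin β) = 1.354994; p = √p² = 1.164042; φ = atan2(cos α + cos β, d − sin α − sin β) − atan2(2, p) = -0.810271 rad; t = (α − φ) mod 2π = 1.471639 rad, q = (β − φ) mod 2π = 5.265985 rad → L = 2.42·(1.471639 + 1.164042 + 5.265985) = 2.42·7.901667 = 19.122033 m
RLR: c = (6 − d² + 2cos(α−β) + 2d(sin α − sin β))/8 = 0.851465; p = 2π − arccos c = 5.731162 rad; φ = atan2(cos α − cos β, d − sin α + sin β) = 1.275877 rad; t = (α − φ + p/2) mod 2π = 2.251072 rad, q = (α − β − t + p) mod 2π = 5.968929 rad → L = 2.42·(2.251072 + 5.731162 + 5.968929) = 2.42·13.951164 = 33.761817 m
LRL: c = (6 − d² + 2cos(α−β) − 2d(sin α − sin β))/8 = -0.649542; p = 2π − arccos c = 4.005407 rad; φ = atan2(cos β − cos α, d + sin α − sin β) = -0.291220 rad; t = (φ − α + p/2) mod 2π = 1.050115 rad, q = (β − α − t + p) mod 2π = 0.466453 rad → L = 2.42·(1.050115 + 4.005407 + 0.466453) = 2.42·5.521975 = 13.363180 m
Shortest: LRL with L = 13.363180 m ≈ 13.3632 m
Convert LRL to answer units (arcs ×180/π): t = 1.050115·180/π = 60.1672°, p = 4.005407·180/π = 229.4929°, q = 0.466453·180/π = 26.7258°, L = 13.3632 m.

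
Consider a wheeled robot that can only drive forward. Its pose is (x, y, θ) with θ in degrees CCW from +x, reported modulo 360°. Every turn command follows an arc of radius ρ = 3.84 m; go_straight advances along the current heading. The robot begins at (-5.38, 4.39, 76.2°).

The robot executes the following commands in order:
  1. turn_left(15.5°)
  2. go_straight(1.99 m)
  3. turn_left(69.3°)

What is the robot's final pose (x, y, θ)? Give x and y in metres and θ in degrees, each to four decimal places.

(-7.9180, 10.9259, 161.0000°)

set_pose: (x, y, θ) = (-5.3800, 4.3900, 76.2000°), ρ = 3.84
turn_left(15.5°): centre at ρ to the left, rotate +15.5° → (-5.2708, 5.4199, 91.7000°)
go_straight(1.99): x += 1.99·cos θ, y += 1.99·sin θ → (-5.3299, 7.4090, 91.7000°)
turn_left(69.3°): centre at ρ to the left, rotate +69.3° → (-7.9180, 10.9259, 161.0000°)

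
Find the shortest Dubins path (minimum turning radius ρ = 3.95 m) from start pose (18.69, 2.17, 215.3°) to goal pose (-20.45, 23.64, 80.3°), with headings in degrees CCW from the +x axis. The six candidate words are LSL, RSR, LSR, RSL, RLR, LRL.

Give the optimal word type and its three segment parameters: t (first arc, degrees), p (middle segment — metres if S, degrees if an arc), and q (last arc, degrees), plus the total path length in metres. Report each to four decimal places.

Let ψ = atan2(Δy, Δx) = atan2(21.47, -39.14) = 151.2533° be the start→goal bearing.
Normalize: d = |goal − start| / ρ = 44.641914/3.95 = 11.301750, α = (θ_start − ψ) mod 360° = 64.0467° = 1.117826 rad, β = (θ_goal − ψ) mod 360° = 289.0467° = 5.044816 rad.
Common terms: sin α = 0.899151, cos α = 0.437639, sin β = -0.945253, cos β = 0.326339, cos(α−β) = -0.707107, d² = 127.729563. Work in radians in the unit-radius frame; every candidate has L = ρ·(t + p + q).
LSL: p² = 2 + d² − 2cos(α−β) + 2d(sin α − sin β) = 172.833762; p = √p² = 13.146626; φ = atan2(cos β − cos α, d + sin α − sin β) = -0.008466 rad; t = (φ − α) mod 2π = 5.156893 rad, q = (β − φ) mod 2π = 5.053283 rad → L = 3.95·(5.156893 + 13.146626 + 5.053283) = 3.95·23.356802 = 92.259366 m
RSR: p² = 2 + d² − 2cos(α−β) + 2d(sin β − sin α) = 89.453790; p = √p² = 9.458001; φ = atan2(cos α − cos β, d − sin α + sin β) = 0.011768 rad; t = (α − φ) mod 2π = 1.106058 rad, q = (φ − β) mod 2π = 1.250137 rad → L = 3.95·(1.106058 + 9.458001 + 1.250137) = 3.95·11.814196 = 46.666074 m
LSR: p² = d² − 2 + 2cos(α−β) + 2d(sin α + sin β) = 123.273284; p = √p² = 11.102850; φ = atan2(−cos α − cos β, d + sin α + sin β) − atan2(−2, p) = 0.110452 rad; t = (φ − α) mod 2π = 5.275811 rad, q = (φ − β) mod 2π = 1.348820 rad → L = 3.95·(5.275811 + 11.102850 + 1.348820) = 3.95·17.727482 = 70.023554 m
RSL: p² = d² − 2 + 2cos(α−β) − 2d(sin α + sin β) = 125.357414; p = √p² = 11.196313; φ = atan2(cos α + cos β, d − sin α − sin β) − atan2(2, p) = -0.109544 rad; t = (α − φ) mod 2π = 1.227369 rad, q = (β − φ) mod 2π = 5.154360 rad → L = 3.95·(1.227369 + 11.196313 + 5.154360) = 3.95·17.578042 = 69.433267 m
RLR: c = (6 − d² + 2cos(α−β) + 2d(sin α − sin β))/8 = -10.181724, |c| > 1 → infeasible
LRL: c = (6 − d² + 2cos(α−β) − 2d(sin α − sin β))/8 = -20.604220, |c| > 1 → infeasible
Shortest: RSR with L = 46.666074 m ≈ 46.6661 m
Convert RSR to answer units (arcs ×180/π): t = 1.106058·180/π = 63.3724°, p = ρ·p = 3.95·9.458001 = 37.3591 m, q = 1.250137·180/π = 71.6276°, L = 46.6661 m.

RSR: t = 63.3724°, p = 37.3591 m, q = 71.6276°, L = 46.6661 m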